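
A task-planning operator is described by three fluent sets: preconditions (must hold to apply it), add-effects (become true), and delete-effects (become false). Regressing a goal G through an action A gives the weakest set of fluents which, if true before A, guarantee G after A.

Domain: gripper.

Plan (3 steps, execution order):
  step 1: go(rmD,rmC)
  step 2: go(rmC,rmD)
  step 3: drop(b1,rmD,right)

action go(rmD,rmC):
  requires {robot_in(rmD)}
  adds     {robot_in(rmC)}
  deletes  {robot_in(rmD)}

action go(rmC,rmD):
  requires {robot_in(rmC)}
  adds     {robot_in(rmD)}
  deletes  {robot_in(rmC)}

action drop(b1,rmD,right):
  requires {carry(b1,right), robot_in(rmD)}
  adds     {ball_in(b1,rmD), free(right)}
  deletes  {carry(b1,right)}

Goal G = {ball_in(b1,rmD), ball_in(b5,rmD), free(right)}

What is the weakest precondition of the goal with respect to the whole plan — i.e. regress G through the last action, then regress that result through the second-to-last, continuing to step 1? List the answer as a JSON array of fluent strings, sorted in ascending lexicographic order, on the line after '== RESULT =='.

Regress step by step:
  through step 3 (drop(b1,rmD,right)): drop {ball_in(b1,rmD), free(right)}, keep {ball_in(b5,rmD)}, require {carry(b1,right), robot_in(rmD)}
    → {ball_in(b5,rmD), carry(b1,right), robot_in(rmD)}
  through step 2 (go(rmC,rmD)): drop {robot_in(rmD)}, keep {ball_in(b5,rmD), carry(b1,right)}, require {robot_in(rmC)}
    → {ball_in(b5,rmD), carry(b1,right), robot_in(rmC)}
  through step 1 (go(rmD,rmC)): drop {robot_in(rmC)}, keep {ball_in(b5,rmD), carry(b1,right)}, require {robot_in(rmD)}
    → {ball_in(b5,rmD), carry(b1,right), robot_in(rmD)}

== RESULT ==
["ball_in(b5,rmD)", "carry(b1,right)", "robot_in(rmD)"]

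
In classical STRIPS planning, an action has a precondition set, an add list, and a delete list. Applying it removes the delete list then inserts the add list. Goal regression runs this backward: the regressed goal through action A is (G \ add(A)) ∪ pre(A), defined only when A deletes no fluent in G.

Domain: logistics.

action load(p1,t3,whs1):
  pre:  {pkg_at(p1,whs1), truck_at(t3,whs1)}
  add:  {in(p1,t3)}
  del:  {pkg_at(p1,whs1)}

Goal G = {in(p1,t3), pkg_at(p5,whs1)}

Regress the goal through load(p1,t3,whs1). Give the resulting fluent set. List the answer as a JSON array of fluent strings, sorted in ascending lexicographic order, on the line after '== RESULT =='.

Compute (G \ add) ∪ pre:
  G ∩ del = {}  (empty — regression defined)
  G \ add = {in(p1,t3), pkg_at(p5,whs1)} \ {in(p1,t3)} = {pkg_at(p5,whs1)}
  ∪ pre   = {pkg_at(p5,whs1)} ∪ {pkg_at(p1,whs1), truck_at(t3,whs1)}
          = {pkg_at(p1,whs1), pkg_at(p5,whs1), truck_at(t3,whs1)}

== RESULT ==
["pkg_at(p1,whs1)", "pkg_at(p5,whs1)", "truck_at(t3,whs1)"]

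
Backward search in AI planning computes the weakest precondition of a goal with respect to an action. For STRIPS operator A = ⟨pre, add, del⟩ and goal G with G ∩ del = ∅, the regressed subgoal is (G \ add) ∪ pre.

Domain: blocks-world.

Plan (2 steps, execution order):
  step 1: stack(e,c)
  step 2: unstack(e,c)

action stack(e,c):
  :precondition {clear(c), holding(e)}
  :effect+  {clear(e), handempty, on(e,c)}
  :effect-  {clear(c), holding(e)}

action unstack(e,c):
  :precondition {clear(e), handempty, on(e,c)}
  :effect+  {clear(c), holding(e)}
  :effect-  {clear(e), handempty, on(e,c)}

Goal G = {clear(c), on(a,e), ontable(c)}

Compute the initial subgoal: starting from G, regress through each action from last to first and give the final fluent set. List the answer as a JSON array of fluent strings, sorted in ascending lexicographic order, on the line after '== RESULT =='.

Work backward from the goal:
  through step 2 (unstack(e,c)): drop {clear(c)}, keep {on(a,e), ontable(c)}, require {clear(e), handempty, on(e,c)}
    → {clear(e), handempty, on(a,e), on(e,c), ontable(c)}
  through step 1 (stack(e,c)): drop {clear(e), handempty, on(e,c)}, keep {on(a,e), ontable(c)}, require {clear(c), holding(e)}
    → {clear(c), holding(e), on(a,e), ontable(c)}

== RESULT ==
["clear(c)", "holding(e)", "on(a,e)", "ontable(c)"]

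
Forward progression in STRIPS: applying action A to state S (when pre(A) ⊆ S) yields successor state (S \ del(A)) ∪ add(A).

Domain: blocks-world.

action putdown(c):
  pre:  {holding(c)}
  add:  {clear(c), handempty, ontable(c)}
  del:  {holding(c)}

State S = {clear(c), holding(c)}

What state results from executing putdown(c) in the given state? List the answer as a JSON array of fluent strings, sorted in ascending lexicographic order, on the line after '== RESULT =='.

Progress:
  pre ⊆ S: {holding(c)} ⊆ S  — applicable
  S \ del = {clear(c)}
  ∪ add   = {clear(c), handempty, ontable(c)}

== RESULT ==
["clear(c)", "handempty", "ontable(c)"]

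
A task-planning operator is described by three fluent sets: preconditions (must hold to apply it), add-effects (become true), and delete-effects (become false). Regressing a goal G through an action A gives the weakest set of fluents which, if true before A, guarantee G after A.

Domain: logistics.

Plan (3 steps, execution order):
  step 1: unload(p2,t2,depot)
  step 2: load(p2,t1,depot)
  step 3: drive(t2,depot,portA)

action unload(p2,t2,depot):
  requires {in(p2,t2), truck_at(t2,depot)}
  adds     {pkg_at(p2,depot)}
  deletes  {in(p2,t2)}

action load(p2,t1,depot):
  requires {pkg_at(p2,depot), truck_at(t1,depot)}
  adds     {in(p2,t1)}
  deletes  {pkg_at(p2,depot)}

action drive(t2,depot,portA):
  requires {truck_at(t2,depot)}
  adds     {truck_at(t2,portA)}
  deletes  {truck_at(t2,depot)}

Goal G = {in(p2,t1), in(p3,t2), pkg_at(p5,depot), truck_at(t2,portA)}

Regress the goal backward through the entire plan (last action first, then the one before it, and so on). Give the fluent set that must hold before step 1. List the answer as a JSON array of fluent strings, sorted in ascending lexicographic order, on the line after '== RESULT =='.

Work backward from the goal:
  through step 3 (drive(t2,depot,portA)): drop {truck_at(t2,portA)}, keep {in(p2,t1), in(p3,t2), pkg_at(p5,depot)}, require {truck_at(t2,depot)}
    → {in(p2,t1), in(p3,t2), pkg_at(p5,depot), truck_at(t2,depot)}
  through step 2 (load(p2,t1,depot)): drop {in(p2,t1)}, keep {in(p3,t2), pkg_at(p5,depot), truck_at(t2,depot)}, require {pkg_at(p2,depot), truck_at(t1,depot)}
    → {in(p3,t2), pkg_at(p2,depot), pkg_at(p5,depot), truck_at(t1,depot), truck_at(t2,depot)}
  through step 1 (unload(p2,t2,depot)): drop {pkg_at(p2,depot)}, keep {in(p3,t2), pkg_at(p5,depot), truck_at(t1,depot), truck_at(t2,depot)}, require {in(p2,t2), truck_at(t2,depot)}
    → {in(p2,t2), in(p3,t2), pkg_at(p5,depot), truck_at(t1,depot), truck_at(t2,depot)}

== RESULT ==
["in(p2,t2)", "in(p3,t2)", "pkg_at(p5,depot)", "truck_at(t1,depot)", "truck_at(t2,depot)"]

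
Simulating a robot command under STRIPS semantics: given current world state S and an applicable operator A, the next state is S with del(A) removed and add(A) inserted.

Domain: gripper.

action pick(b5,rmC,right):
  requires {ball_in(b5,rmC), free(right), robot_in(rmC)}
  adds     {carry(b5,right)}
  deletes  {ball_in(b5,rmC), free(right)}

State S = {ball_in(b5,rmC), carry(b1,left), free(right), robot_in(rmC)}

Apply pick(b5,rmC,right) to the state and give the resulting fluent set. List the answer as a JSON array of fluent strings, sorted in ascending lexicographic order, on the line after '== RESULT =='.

Progress:
  pre ⊆ S: {ball_in(b5,rmC), free(right), robot_in(rmC)} ⊆ S  — applicable
  S \ del = {carry(b1,left), robot_in(rmC)}
  ∪ add   = {carry(b1,left), carry(b5,right), robot_in(rmC)}

== RESULT ==
["carry(b1,left)", "carry(b5,right)", "robot_in(rmC)"]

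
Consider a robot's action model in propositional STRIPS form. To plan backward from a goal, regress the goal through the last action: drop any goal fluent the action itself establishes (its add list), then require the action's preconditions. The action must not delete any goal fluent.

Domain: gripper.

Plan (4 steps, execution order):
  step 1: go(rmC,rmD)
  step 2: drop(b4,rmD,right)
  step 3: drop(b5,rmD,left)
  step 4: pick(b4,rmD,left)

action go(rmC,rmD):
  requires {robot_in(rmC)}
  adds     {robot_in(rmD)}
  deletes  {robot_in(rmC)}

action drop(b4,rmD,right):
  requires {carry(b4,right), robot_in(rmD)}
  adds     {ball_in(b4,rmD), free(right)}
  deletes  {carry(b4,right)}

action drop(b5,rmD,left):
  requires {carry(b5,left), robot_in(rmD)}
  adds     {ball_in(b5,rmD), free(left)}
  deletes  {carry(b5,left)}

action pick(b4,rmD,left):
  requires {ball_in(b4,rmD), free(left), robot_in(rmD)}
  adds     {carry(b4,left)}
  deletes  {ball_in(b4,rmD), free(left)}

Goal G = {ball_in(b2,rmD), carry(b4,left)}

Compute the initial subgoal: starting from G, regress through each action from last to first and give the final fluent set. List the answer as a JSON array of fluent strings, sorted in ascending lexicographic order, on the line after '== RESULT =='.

Regress step by step:
  through step 4 (pick(b4,rmD,left)): drop {carry(b4,left)}, keep {ball_in(b2,rmD)}, require {ball_in(b4,rmD), free(left), robot_in(rmD)}
    → {ball_in(b2,rmD), ball_in(b4,rmD), free(left), robot_in(rmD)}
  through step 3 (drop(b5,rmD,left)): drop {free(left)}, keep {ball_in(b2,rmD), ball_in(b4,rmD), robot_in(rmD)}, require {carry(b5,left), robot_in(rmD)}
    → {ball_in(b2,rmD), ball_in(b4,rmD), carry(b5,left), robot_in(rmD)}
  through step 2 (drop(b4,rmD,right)): drop {ball_in(b4,rmD)}, keep {ball_in(b2,rmD), carry(b5,left), robot_in(rmD)}, require {carry(b4,right), robot_in(rmD)}
    → {ball_in(b2,rmD), carry(b4,right), carry(b5,left), robot_in(rmD)}
  through step 1 (go(rmC,rmD)): drop {robot_in(rmD)}, keep {ball_in(b2,rmD), carry(b4,right), carry(b5,left)}, require {robot_in(rmC)}
    → {ball_in(b2,rmD), carry(b4,right), carry(b5,left), robot_in(rmC)}

== RESULT ==
["ball_in(b2,rmD)", "carry(b4,right)", "carry(b5,left)", "robot_in(rmC)"]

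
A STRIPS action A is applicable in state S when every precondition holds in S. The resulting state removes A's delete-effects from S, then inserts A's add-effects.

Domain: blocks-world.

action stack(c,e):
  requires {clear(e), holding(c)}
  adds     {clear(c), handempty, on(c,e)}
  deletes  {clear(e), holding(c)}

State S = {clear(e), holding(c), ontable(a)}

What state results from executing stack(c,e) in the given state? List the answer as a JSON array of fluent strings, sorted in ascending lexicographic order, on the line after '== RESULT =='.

Compute (S \ del) ∪ add:
  pre ⊆ S: {clear(e), holding(c)} ⊆ S  — applicable
  S \ del = {ontable(a)}
  ∪ add   = {clear(c), handempty, on(c,e), ontable(a)}

== RESULT ==
["clear(c)", "handempty", "on(c,e)", "ontable(a)"]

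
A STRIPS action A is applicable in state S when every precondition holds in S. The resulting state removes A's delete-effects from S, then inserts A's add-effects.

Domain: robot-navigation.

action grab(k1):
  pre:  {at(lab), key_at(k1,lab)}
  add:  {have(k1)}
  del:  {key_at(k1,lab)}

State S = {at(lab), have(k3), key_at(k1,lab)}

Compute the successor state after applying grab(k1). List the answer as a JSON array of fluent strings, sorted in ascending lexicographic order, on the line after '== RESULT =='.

Progress:
  pre ⊆ S: {at(lab), key_at(k1,lab)} ⊆ S  — applicable
  S \ del = {at(lab), have(k3)}
  ∪ add   = {at(lab), have(k1), have(k3)}

== RESULT ==
["at(lab)", "have(k1)", "have(k3)"]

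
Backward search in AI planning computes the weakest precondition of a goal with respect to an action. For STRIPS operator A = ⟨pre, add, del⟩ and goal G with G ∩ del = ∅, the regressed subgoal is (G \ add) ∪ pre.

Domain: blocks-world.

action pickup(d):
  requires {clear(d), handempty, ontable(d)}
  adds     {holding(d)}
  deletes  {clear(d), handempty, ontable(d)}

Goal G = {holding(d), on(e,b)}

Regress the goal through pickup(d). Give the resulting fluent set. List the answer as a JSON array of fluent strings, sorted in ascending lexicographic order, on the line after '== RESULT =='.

Compute (G \ add) ∪ pre:
  G ∩ del = {}  (empty — regression defined)
  G \ add = {holding(d), on(e,b)} \ {holding(d)} = {on(e,b)}
  ∪ pre   = {on(e,b)} ∪ {clear(d), handempty, ontable(d)}
          = {clear(d), handempty, on(e,b), ontable(d)}

== RESULT ==
["clear(d)", "handempty", "on(e,b)", "ontable(d)"]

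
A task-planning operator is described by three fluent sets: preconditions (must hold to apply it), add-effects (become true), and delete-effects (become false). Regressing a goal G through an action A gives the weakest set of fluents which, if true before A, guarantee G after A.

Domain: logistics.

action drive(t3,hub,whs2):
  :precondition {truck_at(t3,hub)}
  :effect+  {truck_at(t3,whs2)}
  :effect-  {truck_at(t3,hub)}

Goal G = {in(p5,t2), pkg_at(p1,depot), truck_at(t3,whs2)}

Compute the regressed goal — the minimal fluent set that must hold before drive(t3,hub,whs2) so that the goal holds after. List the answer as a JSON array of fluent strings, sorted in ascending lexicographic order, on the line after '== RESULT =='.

Regress:
  G ∩ del = {}  (empty — regression defined)
  G \ add = {in(p5,t2), pkg_at(p1,depot), truck_at(t3,whs2)} \ {truck_at(t3,whs2)} = {in(p5,t2), pkg_at(p1,depot)}
  ∪ pre   = {in(p5,t2), pkg_at(p1,depot)} ∪ {truck_at(t3,hub)}
          = {in(p5,t2), pkg_at(p1,depot), truck_at(t3,hub)}

== RESULT ==
["in(p5,t2)", "pkg_at(p1,depot)", "truck_at(t3,hub)"]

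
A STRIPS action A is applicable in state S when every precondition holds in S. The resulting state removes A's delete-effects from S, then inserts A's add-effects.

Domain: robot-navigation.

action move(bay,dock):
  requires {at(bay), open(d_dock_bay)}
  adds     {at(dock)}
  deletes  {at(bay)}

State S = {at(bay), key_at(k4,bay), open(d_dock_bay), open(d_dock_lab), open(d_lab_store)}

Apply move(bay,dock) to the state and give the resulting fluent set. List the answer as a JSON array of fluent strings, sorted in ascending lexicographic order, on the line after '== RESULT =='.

Compute (S \ del) ∪ add:
  pre ⊆ S: {at(bay), open(d_dock_bay)} ⊆ S  — applicable
  S \ del = {key_at(k4,bay), open(d_dock_bay), open(d_dock_lab), open(d_lab_store)}
  ∪ add   = {at(dock), key_at(k4,bay), open(d_dock_bay), open(d_dock_lab), open(d_lab_store)}

== RESULT ==
["at(dock)", "key_at(k4,bay)", "open(d_dock_bay)", "open(d_dock_lab)", "open(d_lab_store)"]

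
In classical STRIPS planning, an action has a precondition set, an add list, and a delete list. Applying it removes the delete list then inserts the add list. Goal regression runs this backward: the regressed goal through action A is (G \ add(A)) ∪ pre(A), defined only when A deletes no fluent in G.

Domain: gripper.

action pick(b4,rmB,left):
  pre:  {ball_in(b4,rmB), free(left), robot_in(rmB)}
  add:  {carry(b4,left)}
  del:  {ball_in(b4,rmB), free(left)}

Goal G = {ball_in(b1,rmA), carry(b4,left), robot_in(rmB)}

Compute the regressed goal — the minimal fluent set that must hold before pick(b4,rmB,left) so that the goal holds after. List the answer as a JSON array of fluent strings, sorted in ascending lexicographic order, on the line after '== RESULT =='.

Compute (G \ add) ∪ pre:
  G ∩ del = {}  (empty — regression defined)
  G \ add = {ball_in(b1,rmA), carry(b4,left), robot_in(rmB)} \ {carry(b4,left)} = {ball_in(b1,rmA), robot_in(rmB)}
  ∪ pre   = {ball_in(b1,rmA), robot_in(rmB)} ∪ {ball_in(b4,rmB), free(left), robot_in(rmB)}
          = {ball_in(b1,rmA), ball_in(b4,rmB), free(left), robot_in(rmB)}

== RESULT ==
["ball_in(b1,rmA)", "ball_in(b4,rmB)", "free(left)", "robot_in(rmB)"]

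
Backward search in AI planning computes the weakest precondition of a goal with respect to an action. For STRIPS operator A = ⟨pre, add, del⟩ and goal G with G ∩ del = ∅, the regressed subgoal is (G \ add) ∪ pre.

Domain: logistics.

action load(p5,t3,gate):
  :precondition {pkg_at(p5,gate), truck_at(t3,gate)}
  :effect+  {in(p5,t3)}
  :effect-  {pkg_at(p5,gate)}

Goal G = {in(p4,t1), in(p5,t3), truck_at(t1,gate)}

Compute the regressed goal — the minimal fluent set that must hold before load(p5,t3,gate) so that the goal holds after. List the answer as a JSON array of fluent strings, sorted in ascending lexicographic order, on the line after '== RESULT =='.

Compute (G \ add) ∪ pre:
  G ∩ del = {}  (empty — regression defined)
  G \ add = {in(p4,t1), in(p5,t3), truck_at(t1,gate)} \ {in(p5,t3)} = {in(p4,t1), truck_at(t1,gate)}
  ∪ pre   = {in(p4,t1), truck_at(t1,gate)} ∪ {pkg_at(p5,gate), truck_at(t3,gate)}
          = {in(p4,t1), pkg_at(p5,gate), truck_at(t1,gate), truck_at(t3,gate)}

== RESULT ==
["in(p4,t1)", "pkg_at(p5,gate)", "truck_at(t1,gate)", "truck_at(t3,gate)"]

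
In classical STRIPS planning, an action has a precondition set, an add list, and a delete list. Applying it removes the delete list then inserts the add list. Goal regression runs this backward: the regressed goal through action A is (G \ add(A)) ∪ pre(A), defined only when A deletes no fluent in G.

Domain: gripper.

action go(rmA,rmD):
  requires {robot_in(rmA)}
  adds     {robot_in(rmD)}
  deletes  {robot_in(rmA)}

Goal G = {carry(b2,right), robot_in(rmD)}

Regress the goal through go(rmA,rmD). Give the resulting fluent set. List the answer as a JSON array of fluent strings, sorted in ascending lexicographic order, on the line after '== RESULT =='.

Regress:
  G ∩ del = {}  (empty — regression defined)
  G \ add = {carry(b2,right), robot_in(rmD)} \ {robot_in(rmD)} = {carry(b2,right)}
  ∪ pre   = {carry(b2,right)} ∪ {robot_in(rmA)}
          = {carry(b2,right), robot_in(rmA)}

== RESULT ==
["carry(b2,right)", "robot_in(rmA)"]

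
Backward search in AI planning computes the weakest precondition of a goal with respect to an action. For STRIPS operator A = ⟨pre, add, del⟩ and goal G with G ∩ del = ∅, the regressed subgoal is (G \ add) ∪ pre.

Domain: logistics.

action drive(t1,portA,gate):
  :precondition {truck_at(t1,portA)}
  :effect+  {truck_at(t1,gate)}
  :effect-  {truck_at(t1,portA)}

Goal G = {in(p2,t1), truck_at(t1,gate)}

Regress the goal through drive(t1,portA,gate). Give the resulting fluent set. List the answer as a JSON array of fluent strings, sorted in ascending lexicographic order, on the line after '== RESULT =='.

Compute (G \ add) ∪ pre:
  G ∩ del = {}  (empty — regression defined)
  G \ add = {in(p2,t1), truck_at(t1,gate)} \ {truck_at(t1,gate)} = {in(p2,t1)}
  ∪ pre   = {in(p2,t1)} ∪ {truck_at(t1,portA)}
          = {in(p2,t1), truck_at(t1,portA)}

== RESULT ==
["in(p2,t1)", "truck_at(t1,portA)"]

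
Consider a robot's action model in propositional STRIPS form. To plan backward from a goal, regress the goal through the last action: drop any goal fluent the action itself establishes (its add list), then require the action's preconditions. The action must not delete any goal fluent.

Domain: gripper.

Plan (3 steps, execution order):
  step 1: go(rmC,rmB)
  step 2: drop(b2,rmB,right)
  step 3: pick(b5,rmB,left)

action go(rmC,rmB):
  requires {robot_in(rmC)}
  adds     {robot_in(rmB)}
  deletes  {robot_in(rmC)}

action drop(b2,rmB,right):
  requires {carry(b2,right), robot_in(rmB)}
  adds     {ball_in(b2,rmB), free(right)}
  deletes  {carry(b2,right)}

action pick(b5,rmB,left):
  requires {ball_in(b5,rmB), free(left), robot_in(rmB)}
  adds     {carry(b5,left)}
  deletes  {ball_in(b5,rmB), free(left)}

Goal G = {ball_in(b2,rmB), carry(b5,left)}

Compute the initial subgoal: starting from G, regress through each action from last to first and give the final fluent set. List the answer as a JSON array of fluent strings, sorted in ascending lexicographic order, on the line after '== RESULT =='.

Work backward from the goal:
  through step 3 (pick(b5,rmB,left)): drop {carry(b5,left)}, keep {ball_in(b2,rmB)}, require {ball_in(b5,rmB), free(left), robot_in(rmB)}
    → {ball_in(b2,rmB), ball_in(b5,rmB), free(left), robot_in(rmB)}
  through step 2 (drop(b2,rmB,right)): drop {ball_in(b2,rmB)}, keep {ball_in(b5,rmB), free(left), robot_in(rmB)}, require {carry(b2,right), robot_in(rmB)}
    → {ball_in(b5,rmB), carry(b2,right), free(left), robot_in(rmB)}
  through step 1 (go(rmC,rmB)): drop {robot_in(rmB)}, keep {ball_in(b5,rmB), carry(b2,right), free(left)}, require {robot_in(rmC)}
    → {ball_in(b5,rmB), carry(b2,right), free(left), robot_in(rmC)}

== RESULT ==
["ball_in(b5,rmB)", "carry(b2,right)", "free(left)", "robot_in(rmC)"]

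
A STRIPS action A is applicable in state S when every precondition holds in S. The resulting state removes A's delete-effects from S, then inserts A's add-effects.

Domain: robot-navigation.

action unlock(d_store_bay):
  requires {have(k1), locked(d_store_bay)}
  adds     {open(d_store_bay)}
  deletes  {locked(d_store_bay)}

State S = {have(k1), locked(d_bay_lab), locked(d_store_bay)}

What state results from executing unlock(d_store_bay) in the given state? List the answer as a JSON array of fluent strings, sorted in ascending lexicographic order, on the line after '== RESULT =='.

Progress:
  pre ⊆ S: {have(k1), locked(d_store_bay)} ⊆ S  — applicable
  S \ del = {have(k1), locked(d_bay_lab)}
  ∪ add   = {have(k1), locked(d_bay_lab), open(d_store_bay)}

== RESULT ==
["have(k1)", "locked(d_bay_lab)", "open(d_store_bay)"]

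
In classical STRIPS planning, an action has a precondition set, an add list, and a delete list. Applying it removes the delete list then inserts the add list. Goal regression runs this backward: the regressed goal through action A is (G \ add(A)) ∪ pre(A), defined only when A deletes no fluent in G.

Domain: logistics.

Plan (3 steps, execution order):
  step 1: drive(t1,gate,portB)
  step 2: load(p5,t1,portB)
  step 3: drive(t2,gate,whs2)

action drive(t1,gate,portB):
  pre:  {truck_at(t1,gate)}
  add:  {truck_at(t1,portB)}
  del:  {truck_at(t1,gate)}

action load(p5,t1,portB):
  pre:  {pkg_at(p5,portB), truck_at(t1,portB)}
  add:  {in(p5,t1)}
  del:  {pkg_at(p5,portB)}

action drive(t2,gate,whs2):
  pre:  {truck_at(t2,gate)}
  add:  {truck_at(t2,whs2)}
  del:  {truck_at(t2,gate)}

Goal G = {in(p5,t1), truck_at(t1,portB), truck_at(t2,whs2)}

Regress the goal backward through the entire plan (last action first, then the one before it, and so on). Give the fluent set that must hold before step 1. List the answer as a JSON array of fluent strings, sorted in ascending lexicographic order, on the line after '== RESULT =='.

Work backward from the goal:
  through step 3 (drive(t2,gate,whs2)): drop {truck_at(t2,whs2)}, keep {in(p5,t1), truck_at(t1,portB)}, require {truck_at(t2,gate)}
    → {in(p5,t1), truck_at(t1,portB), truck_at(t2,gate)}
  through step 2 (load(p5,t1,portB)): drop {in(p5,t1)}, keep {truck_at(t1,portB), truck_at(t2,gate)}, require {pkg_at(p5,portB), truck_at(t1,portB)}
    → {pkg_at(p5,portB), truck_at(t1,portB), truck_at(t2,gate)}
  through step 1 (drive(t1,gate,portB)): drop {truck_at(t1,portB)}, keep {pkg_at(p5,portB), truck_at(t2,gate)}, require {truck_at(t1,gate)}
    → {pkg_at(p5,portB), truck_at(t1,gate), truck_at(t2,gate)}

== RESULT ==
["pkg_at(p5,portB)", "truck_at(t1,gate)", "truck_at(t2,gate)"]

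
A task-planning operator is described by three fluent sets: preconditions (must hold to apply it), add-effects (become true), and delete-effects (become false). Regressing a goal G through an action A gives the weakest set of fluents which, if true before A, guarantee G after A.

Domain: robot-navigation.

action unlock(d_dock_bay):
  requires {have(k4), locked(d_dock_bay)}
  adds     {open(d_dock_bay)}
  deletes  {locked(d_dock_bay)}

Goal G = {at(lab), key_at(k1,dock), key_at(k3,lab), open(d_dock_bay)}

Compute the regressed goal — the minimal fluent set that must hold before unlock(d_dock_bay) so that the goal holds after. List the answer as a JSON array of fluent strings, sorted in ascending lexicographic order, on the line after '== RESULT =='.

Compute (G \ add) ∪ pre:
  G ∩ del = {}  (empty — regression defined)
  G \ add = {at(lab), key_at(k1,dock), key_at(k3,lab), open(d_dock_bay)} \ {open(d_dock_bay)} = {at(lab), key_at(k1,dock), key_at(k3,lab)}
  ∪ pre   = {at(lab), key_at(k1,dock), key_at(k3,lab)} ∪ {have(k4), locked(d_dock_bay)}
          = {at(lab), have(k4), key_at(k1,dock), key_at(k3,lab), locked(d_dock_bay)}

== RESULT ==
["at(lab)", "have(k4)", "key_at(k1,dock)", "key_at(k3,lab)", "locked(d_dock_bay)"]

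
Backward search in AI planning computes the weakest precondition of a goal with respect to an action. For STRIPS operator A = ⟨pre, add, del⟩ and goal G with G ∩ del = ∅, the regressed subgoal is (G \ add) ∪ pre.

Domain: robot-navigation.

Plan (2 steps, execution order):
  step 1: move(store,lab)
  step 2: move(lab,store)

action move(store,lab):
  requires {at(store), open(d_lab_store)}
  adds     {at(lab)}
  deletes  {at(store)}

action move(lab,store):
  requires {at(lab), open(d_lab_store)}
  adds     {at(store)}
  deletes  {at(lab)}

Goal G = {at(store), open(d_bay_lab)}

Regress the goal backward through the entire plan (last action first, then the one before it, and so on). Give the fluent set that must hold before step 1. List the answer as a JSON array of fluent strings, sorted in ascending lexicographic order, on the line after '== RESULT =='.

Work backward from the goal:
  through step 2 (move(lab,store)): drop {at(store)}, keep {open(d_bay_lab)}, require {at(lab), open(d_lab_store)}
    → {at(lab), open(d_bay_lab), open(d_lab_store)}
  through step 1 (move(store,lab)): drop {at(lab)}, keep {open(d_bay_lab), open(d_lab_store)}, require {at(store), open(d_lab_store)}
    → {at(store), open(d_bay_lab), open(d_lab_store)}

== RESULT ==
["at(store)", "open(d_bay_lab)", "open(d_lab_store)"]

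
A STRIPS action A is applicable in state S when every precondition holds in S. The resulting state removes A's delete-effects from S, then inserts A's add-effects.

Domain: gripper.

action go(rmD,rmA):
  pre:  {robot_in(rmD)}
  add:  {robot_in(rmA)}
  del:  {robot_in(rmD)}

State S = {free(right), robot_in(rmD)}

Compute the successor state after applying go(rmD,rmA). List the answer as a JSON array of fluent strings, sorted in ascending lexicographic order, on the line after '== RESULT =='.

Compute (S \ del) ∪ add:
  pre ⊆ S: {robot_in(rmD)} ⊆ S  — applicable
  S \ del = {free(right)}
  ∪ add   = {free(right), robot_in(rmA)}

== RESULT ==
["free(right)", "robot_in(rmA)"]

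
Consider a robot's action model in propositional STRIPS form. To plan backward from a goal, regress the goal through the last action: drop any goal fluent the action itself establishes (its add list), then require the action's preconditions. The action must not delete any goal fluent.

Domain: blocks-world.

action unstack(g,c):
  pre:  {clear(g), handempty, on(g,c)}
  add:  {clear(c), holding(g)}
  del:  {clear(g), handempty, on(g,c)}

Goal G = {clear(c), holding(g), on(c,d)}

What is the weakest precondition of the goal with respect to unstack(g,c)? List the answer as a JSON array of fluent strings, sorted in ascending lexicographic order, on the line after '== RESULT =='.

Regress:
  G ∩ del = {}  (empty — regression defined)
  G \ add = {clear(c), holding(g), on(c,d)} \ {clear(c), holding(g)} = {on(c,d)}
  ∪ pre   = {on(c,d)} ∪ {clear(g), handempty, on(g,c)}
          = {clear(g), handempty, on(c,d), on(g,c)}

== RESULT ==
["clear(g)", "handempty", "on(c,d)", "on(g,c)"]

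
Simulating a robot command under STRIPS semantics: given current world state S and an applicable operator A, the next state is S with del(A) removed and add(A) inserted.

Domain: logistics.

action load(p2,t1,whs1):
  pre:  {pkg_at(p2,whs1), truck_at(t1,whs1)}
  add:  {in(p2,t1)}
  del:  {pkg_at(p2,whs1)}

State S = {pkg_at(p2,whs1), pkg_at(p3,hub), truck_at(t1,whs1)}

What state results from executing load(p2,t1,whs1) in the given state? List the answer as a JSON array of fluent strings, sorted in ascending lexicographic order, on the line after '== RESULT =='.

Progress:
  pre ⊆ S: {pkg_at(p2,whs1), truck_at(t1,whs1)} ⊆ S  — applicable
  S \ del = {pkg_at(p3,hub), truck_at(t1,whs1)}
  ∪ add   = {in(p2,t1), pkg_at(p3,hub), truck_at(t1,whs1)}

== RESULT ==
["in(p2,t1)", "pkg_at(p3,hub)", "truck_at(t1,whs1)"]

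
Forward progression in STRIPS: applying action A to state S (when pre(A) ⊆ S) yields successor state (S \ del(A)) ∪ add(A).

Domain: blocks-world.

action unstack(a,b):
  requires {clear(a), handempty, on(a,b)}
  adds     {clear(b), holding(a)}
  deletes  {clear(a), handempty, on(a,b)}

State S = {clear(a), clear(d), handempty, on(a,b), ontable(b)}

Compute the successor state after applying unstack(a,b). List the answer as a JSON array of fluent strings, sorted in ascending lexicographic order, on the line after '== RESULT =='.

Progress:
  pre ⊆ S: {clear(a), handempty, on(a,b)} ⊆ S  — applicable
  S \ del = {clear(d), ontable(b)}
  ∪ add   = {clear(b), clear(d), holding(a), ontable(b)}

== RESULT ==
["clear(b)", "clear(d)", "holding(a)", "ontable(b)"]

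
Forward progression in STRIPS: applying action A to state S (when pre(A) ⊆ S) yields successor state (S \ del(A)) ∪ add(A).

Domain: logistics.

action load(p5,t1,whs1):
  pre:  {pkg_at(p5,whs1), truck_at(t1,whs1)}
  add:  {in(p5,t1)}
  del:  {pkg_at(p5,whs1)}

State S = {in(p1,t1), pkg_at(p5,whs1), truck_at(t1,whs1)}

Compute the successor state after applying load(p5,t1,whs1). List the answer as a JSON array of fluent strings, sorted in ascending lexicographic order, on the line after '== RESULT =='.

Compute (S \ del) ∪ add:
  pre ⊆ S: {pkg_at(p5,whs1), truck_at(t1,whs1)} ⊆ S  — applicable
  S \ del = {in(p1,t1), truck_at(t1,whs1)}
  ∪ add   = {in(p1,t1), in(p5,t1), truck_at(t1,whs1)}

== RESULT ==
["in(p1,t1)", "in(p5,t1)", "truck_at(t1,whs1)"]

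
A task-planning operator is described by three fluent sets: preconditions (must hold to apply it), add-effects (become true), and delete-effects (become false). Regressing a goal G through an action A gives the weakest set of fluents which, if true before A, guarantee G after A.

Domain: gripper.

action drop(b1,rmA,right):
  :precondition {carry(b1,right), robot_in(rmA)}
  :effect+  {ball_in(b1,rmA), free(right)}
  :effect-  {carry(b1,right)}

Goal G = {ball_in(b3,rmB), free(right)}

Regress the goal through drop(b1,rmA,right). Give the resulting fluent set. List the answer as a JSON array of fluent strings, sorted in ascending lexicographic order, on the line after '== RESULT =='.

Compute (G \ add) ∪ pre:
  G ∩ del = {}  (empty — regression defined)
  G \ add = {ball_in(b3,rmB), free(right)} \ {ball_in(b1,rmA), free(right)} = {ball_in(b3,rmB)}
  ∪ pre   = {ball_in(b3,rmB)} ∪ {carry(b1,right), robot_in(rmA)}
          = {ball_in(b3,rmB), carry(b1,right), robot_in(rmA)}

== RESULT ==
["ball_in(b3,rmB)", "carry(b1,right)", "robot_in(rmA)"]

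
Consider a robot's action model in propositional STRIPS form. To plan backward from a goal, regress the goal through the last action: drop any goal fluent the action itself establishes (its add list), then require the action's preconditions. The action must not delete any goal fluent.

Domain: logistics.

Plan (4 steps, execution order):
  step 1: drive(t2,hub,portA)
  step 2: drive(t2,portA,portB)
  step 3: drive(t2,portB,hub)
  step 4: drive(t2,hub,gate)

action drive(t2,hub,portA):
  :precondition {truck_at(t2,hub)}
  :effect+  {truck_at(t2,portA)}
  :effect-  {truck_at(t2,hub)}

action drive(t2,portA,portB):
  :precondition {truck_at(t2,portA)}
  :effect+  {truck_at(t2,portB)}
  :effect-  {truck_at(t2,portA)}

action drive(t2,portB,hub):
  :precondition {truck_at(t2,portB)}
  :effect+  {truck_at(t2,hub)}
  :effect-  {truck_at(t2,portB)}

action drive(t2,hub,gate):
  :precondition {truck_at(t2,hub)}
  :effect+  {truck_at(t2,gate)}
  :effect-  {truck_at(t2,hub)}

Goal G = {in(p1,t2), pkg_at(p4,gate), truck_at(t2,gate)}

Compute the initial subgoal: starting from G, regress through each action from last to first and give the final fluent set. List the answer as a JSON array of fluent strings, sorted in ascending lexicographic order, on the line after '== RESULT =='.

Regress step by step:
  through step 4 (drive(t2,hub,gate)): drop {truck_at(t2,gate)}, keep {in(p1,t2), pkg_at(p4,gate)}, require {truck_at(t2,hub)}
    → {in(p1,t2), pkg_at(p4,gate), truck_at(t2,hub)}
  through step 3 (drive(t2,portB,hub)): drop {truck_at(t2,hub)}, keep {in(p1,t2), pkg_at(p4,gate)}, require {truck_at(t2,portB)}
    → {in(p1,t2), pkg_at(p4,gate), truck_at(t2,portB)}
  through step 2 (drive(t2,portA,portB)): drop {truck_at(t2,portB)}, keep {in(p1,t2), pkg_at(p4,gate)}, require {truck_at(t2,portA)}
    → {in(p1,t2), pkg_at(p4,gate), truck_at(t2,portA)}
  through step 1 (drive(t2,hub,portA)): drop {truck_at(t2,portA)}, keep {in(p1,t2), pkg_at(p4,gate)}, require {truck_at(t2,hub)}
    → {in(p1,t2), pkg_at(p4,gate), truck_at(t2,hub)}

== RESULT ==
["in(p1,t2)", "pkg_at(p4,gate)", "truck_at(t2,hub)"]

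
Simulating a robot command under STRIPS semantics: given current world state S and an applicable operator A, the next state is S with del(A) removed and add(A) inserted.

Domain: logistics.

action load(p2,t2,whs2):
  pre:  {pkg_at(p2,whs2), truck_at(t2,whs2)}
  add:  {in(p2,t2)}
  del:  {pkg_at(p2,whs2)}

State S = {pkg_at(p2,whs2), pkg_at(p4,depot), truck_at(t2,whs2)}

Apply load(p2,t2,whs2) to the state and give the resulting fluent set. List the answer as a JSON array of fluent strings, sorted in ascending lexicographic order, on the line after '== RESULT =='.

Compute (S \ del) ∪ add:
  pre ⊆ S: {pkg_at(p2,whs2), truck_at(t2,whs2)} ⊆ S  — applicable
  S \ del = {pkg_at(p4,depot), truck_at(t2,whs2)}
  ∪ add   = {in(p2,t2), pkg_at(p4,depot), truck_at(t2,whs2)}

== RESULT ==
["in(p2,t2)", "pkg_at(p4,depot)", "truck_at(t2,whs2)"]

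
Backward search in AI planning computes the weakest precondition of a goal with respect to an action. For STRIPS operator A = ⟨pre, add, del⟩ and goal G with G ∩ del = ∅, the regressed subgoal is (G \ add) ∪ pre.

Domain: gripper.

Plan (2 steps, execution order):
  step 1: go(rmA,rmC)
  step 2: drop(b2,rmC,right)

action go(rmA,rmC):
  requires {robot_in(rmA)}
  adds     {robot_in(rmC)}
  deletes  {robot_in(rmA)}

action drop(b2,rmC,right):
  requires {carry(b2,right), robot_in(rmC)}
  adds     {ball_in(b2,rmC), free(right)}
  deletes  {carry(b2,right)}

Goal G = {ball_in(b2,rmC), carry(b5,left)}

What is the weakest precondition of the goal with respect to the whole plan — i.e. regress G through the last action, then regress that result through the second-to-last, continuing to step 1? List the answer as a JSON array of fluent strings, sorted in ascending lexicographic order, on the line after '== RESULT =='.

Regress step by step:
  through step 2 (drop(b2,rmC,right)): drop {ball_in(b2,rmC)}, keep {carry(b5,left)}, require {carry(b2,right), robot_in(rmC)}
    → {carry(b2,right), carry(b5,left), robot_in(rmC)}
  through step 1 (go(rmA,rmC)): drop {robot_in(rmC)}, keep {carry(b2,right), carry(b5,left)}, require {robot_in(rmA)}
    → {carry(b2,right), carry(b5,left), robot_in(rmA)}

== RESULT ==
["carry(b2,right)", "carry(b5,left)", "robot_in(rmA)"]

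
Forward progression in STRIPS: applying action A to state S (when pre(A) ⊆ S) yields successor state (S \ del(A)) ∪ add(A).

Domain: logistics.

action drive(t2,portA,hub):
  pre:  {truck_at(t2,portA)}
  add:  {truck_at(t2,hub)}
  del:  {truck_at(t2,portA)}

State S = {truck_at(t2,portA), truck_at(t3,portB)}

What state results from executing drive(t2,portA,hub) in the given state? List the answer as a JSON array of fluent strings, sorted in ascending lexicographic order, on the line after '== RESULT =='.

Compute (S \ del) ∪ add:
  pre ⊆ S: {truck_at(t2,portA)} ⊆ S  — applicable
  S \ del = {truck_at(t3,portB)}
  ∪ add   = {truck_at(t2,hub), truck_at(t3,portB)}

== RESULT ==
["truck_at(t2,hub)", "truck_at(t3,portB)"]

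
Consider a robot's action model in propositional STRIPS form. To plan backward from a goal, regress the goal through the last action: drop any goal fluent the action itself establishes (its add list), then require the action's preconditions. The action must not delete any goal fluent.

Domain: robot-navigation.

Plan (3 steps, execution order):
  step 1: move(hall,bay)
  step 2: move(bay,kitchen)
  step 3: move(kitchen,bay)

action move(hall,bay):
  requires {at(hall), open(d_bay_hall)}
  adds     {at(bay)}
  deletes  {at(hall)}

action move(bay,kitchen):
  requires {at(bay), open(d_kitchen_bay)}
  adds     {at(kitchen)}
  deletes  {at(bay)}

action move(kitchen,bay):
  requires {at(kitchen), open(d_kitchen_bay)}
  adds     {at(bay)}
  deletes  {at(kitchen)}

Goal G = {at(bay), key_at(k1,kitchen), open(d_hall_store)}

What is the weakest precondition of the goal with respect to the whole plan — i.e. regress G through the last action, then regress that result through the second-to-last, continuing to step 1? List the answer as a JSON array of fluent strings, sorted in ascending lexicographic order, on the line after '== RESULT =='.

Work backward from the goal:
  through step 3 (move(kitchen,bay)): drop {at(bay)}, keep {key_at(k1,kitchen), open(d_hall_store)}, require {at(kitchen), open(d_kitchen_bay)}
    → {at(kitchen), key_at(k1,kitchen), open(d_hall_store), open(d_kitchen_bay)}
  through step 2 (move(bay,kitchen)): drop {at(kitchen)}, keep {key_at(k1,kitchen), open(d_hall_store), open(d_kitchen_bay)}, require {at(bay), open(d_kitchen_bay)}
    → {at(bay), key_at(k1,kitchen), open(d_hall_store), open(d_kitchen_bay)}
  through step 1 (move(hall,bay)): drop {at(bay)}, keep {key_at(k1,kitchen), open(d_hall_store), open(d_kitchen_bay)}, require {at(hall), open(d_bay_hall)}
    → {at(hall), key_at(k1,kitchen), open(d_bay_hall), open(d_hall_store), open(d_kitchen_bay)}

== RESULT ==
["at(hall)", "key_at(k1,kitchen)", "open(d_bay_hall)", "open(d_hall_store)", "open(d_kitchen_bay)"]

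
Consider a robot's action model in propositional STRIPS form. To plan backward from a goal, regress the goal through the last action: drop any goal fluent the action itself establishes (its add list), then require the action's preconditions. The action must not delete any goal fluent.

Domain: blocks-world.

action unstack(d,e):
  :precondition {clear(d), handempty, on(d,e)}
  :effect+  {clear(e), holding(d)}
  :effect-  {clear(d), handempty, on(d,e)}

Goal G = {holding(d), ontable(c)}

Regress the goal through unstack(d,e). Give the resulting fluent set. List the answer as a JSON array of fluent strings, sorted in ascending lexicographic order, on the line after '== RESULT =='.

Compute (G \ add) ∪ pre:
  G ∩ del = {}  (empty — regression defined)
  G \ add = {holding(d), ontable(c)} \ {clear(e), holding(d)} = {ontable(c)}
  ∪ pre   = {ontable(c)} ∪ {clear(d), handempty, on(d,e)}
          = {clear(d), handempty, on(d,e), ontable(c)}

== RESULT ==
["clear(d)", "handempty", "on(d,e)", "ontable(c)"]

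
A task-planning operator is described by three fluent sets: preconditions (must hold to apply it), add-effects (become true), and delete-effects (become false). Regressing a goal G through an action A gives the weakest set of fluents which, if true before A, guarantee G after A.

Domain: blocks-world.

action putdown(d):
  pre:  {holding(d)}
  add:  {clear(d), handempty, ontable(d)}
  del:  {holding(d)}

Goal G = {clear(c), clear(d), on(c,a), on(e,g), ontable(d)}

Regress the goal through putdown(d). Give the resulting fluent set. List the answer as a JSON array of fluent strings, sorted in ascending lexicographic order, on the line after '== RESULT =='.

Regress:
  G ∩ del = {}  (empty — regression defined)
  G \ add = {clear(c), clear(d), on(c,a), on(e,g), ontable(d)} \ {clear(d), handempty, ontable(d)} = {clear(c), on(c,a), on(e,g)}
  ∪ pre   = {clear(c), on(c,a), on(e,g)} ∪ {holding(d)}
          = {clear(c), holding(d), on(c,a), on(e,g)}

== RESULT ==
["clear(c)", "holding(d)", "on(c,a)", "on(e,g)"]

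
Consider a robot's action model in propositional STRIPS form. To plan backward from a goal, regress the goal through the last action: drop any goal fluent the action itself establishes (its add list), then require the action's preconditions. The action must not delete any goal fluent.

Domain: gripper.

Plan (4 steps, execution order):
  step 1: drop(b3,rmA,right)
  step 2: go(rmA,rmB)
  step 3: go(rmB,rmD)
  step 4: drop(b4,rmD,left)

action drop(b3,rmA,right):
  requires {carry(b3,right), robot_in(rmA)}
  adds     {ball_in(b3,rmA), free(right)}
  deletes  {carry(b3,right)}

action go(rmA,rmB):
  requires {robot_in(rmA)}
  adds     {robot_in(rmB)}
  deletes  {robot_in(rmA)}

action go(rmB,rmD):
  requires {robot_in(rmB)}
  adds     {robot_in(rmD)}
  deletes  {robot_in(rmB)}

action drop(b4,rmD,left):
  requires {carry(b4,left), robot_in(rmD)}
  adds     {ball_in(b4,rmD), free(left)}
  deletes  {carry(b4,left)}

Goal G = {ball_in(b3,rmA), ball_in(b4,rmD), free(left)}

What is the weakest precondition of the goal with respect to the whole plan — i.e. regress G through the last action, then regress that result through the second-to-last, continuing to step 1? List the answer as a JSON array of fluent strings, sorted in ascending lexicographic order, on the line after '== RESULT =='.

Work backward from the goal:
  through step 4 (drop(b4,rmD,left)): drop {ball_in(b4,rmD), free(left)}, keep {ball_in(b3,rmA)}, require {carry(b4,left), robot_in(rmD)}
    → {ball_in(b3,rmA), carry(b4,left), robot_in(rmD)}
  through step 3 (go(rmB,rmD)): drop {robot_in(rmD)}, keep {ball_in(b3,rmA), carry(b4,left)}, require {robot_in(rmB)}
    → {ball_in(b3,rmA), carry(b4,left), robot_in(rmB)}
  through step 2 (go(rmA,rmB)): drop {robot_in(rmB)}, keep {ball_in(b3,rmA), carry(b4,left)}, require {robot_in(rmA)}
    → {ball_in(b3,rmA), carry(b4,left), robot_in(rmA)}
  through step 1 (drop(b3,rmA,right)): drop {ball_in(b3,rmA)}, keep {carry(b4,left), robot_in(rmA)}, require {carry(b3,right), robot_in(rmA)}
    → {carry(b3,right), carry(b4,left), robot_in(rmA)}

== RESULT ==
["carry(b3,right)", "carry(b4,left)", "robot_in(rmA)"]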